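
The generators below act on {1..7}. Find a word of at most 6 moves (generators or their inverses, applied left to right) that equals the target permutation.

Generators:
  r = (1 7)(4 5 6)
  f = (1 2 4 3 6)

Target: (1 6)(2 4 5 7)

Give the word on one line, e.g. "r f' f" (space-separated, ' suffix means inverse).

f r f r'

  after f: (1 2 4 3 6)
  after r: (1 2 5 6 7)(3 4)
  after f: (1 4 6 7 2 5)
  after r': (1 6)(2 4 5 7)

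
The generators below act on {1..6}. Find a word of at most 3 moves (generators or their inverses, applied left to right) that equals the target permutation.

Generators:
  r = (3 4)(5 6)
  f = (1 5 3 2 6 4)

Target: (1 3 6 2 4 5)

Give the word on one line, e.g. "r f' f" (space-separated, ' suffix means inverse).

f' r

  after f': (1 4 6 2 3 5)
  after r: (1 3 6 2 4 5)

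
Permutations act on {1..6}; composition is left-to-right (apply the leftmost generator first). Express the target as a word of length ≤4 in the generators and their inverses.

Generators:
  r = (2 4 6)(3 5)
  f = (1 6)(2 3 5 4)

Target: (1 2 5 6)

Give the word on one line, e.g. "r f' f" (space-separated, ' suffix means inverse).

  after f: (1 6)(2 3 5 4)
  after r: (1 2 5 6)

f r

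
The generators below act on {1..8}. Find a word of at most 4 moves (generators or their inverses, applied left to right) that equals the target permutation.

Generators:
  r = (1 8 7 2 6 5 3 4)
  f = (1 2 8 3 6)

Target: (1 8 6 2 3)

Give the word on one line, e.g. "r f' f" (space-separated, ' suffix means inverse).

f f

  after f: (1 2 8 3 6)
  after f: (1 8 6 2 3)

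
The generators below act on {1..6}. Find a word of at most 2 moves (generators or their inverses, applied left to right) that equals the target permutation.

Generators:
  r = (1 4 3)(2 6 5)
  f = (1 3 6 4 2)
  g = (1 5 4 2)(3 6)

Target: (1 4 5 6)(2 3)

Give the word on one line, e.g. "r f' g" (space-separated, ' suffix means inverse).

  after f: (1 3 6 4 2)
  after r': (1 4 5 6)(2 3)

f r'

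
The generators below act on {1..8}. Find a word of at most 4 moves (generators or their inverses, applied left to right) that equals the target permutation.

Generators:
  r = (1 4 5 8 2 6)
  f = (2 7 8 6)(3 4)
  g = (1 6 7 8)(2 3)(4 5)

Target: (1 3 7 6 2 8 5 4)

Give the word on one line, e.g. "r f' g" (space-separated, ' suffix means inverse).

f g' r g'

  after f: (2 7 8 6)(3 4)
  after g': (1 8)(2 6 3 5 4)
  after r: (1 2)(3 8 4 6)
  after g': (1 3 7 6 2 8 5 4)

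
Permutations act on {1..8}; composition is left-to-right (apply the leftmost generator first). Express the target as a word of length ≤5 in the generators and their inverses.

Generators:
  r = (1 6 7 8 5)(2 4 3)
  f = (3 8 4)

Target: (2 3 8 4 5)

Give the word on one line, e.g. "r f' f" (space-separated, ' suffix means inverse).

  after f: (3 8 4)
  after r': (1 5 8 2 3 7 6)
  after f: (1 5 4 3 7 6)(2 8)
  after f: (1 5 3 7 6)(2 4 8)
  after r: (2 3 8 4 5)

f r' f f r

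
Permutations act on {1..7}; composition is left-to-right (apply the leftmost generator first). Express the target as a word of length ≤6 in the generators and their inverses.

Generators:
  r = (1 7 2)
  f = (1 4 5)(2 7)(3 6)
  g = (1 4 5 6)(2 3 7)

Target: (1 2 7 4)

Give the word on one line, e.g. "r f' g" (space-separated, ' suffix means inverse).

  after g': (1 6 5 4)(2 7 3)
  after f': (1 3 7 6 4 5)
  after g: (1 7)(2 3)(4 6 5)
  after g: (1 2 7 4)

g' f' g g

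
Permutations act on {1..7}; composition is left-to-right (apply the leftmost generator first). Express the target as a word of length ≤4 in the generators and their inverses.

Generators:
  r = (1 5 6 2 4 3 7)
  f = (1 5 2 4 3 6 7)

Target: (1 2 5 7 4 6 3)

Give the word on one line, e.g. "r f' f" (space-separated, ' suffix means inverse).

r' f r f

  after r': (1 7 3 4 2 6 5)
  after f: (2 7 6)
  after r: (1 5 6 4 3 7 2)
  after f: (1 2 5 7 4 6 3)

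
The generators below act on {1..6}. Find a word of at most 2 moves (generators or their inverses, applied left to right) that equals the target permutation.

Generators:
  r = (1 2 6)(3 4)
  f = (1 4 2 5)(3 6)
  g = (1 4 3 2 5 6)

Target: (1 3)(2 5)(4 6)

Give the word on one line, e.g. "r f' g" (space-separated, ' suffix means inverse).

f r

  after f: (1 4 2 5)(3 6)
  after r: (1 3)(2 5)(4 6)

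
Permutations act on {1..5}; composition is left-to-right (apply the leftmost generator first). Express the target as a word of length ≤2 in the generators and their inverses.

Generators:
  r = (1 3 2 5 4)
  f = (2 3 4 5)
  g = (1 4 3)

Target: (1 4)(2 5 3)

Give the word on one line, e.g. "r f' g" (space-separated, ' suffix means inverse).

f' g

  after f': (2 5 4 3)
  after g: (1 4)(2 5 3)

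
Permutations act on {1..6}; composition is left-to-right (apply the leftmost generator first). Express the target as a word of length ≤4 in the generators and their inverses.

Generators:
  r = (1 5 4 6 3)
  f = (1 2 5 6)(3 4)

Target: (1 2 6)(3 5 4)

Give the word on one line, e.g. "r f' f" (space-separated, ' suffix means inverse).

  after r: (1 5 4 6 3)
  after f': (1 2)(3 6 4 5)
  after r': (1 2 3 4)(5 6)
  after r': (1 2 6)(3 5 4)

r f' r' r'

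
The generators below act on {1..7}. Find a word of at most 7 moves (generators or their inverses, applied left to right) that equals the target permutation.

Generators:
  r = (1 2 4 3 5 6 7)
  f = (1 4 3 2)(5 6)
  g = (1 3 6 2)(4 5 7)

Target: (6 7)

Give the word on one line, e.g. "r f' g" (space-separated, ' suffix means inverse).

g' g' g' f r'

  after g': (1 2 6 3)(4 7 5)
  after g': (1 6)(2 3)(4 5 7)
  after g': (1 3 6 2)
  after f: (1 2 4 3 5 6)
  after r': (6 7)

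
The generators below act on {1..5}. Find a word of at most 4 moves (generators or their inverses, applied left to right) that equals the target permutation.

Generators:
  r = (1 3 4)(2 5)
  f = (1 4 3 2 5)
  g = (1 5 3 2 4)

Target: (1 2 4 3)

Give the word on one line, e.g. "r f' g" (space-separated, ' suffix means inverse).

  after f': (1 5 2 3 4)
  after r: (1 2 4 3)

f' r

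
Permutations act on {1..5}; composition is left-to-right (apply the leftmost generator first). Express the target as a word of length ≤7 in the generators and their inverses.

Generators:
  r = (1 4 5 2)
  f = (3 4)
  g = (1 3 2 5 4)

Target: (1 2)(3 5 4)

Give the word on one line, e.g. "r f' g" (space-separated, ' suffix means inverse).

g' f f r g'

  after g': (1 4 5 2 3)
  after f: (1 3)(2 4 5)
  after f: (1 4 5 2 3)
  after r: (1 5)(2 3 4)
  after g': (1 2)(3 5 4)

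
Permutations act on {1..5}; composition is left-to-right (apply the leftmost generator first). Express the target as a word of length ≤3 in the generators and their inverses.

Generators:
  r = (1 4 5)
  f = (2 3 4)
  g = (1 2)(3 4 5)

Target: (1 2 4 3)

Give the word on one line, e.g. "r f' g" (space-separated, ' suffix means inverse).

g' r

  after g': (1 2)(3 5 4)
  after r: (1 2 4 3)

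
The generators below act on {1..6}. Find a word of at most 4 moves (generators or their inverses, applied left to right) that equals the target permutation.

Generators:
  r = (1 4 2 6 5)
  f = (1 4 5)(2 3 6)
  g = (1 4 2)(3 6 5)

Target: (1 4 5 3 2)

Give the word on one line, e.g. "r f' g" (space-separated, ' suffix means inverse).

  after r': (1 5 6 2 4)
  after f': (1 4 5 3 2)

r' f'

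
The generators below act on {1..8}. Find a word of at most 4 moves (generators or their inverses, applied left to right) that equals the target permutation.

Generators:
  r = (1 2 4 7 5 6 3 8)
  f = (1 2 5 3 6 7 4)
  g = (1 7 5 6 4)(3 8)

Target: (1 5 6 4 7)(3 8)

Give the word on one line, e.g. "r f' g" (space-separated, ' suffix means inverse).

r' g f r'

  after r': (1 8 3 6 5 7 4 2)
  after g: (1 3 4 2 7)
  after f: (1 6 7 2 4 5 3)
  after r': (1 5 6 4 7)(3 8)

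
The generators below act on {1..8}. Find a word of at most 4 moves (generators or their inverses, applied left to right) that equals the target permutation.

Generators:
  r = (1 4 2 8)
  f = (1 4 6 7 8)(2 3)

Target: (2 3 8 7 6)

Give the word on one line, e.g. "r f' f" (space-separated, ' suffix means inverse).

  after f': (1 8 7 6 4)(2 3)
  after r: (2 3 8 7 6)

f' r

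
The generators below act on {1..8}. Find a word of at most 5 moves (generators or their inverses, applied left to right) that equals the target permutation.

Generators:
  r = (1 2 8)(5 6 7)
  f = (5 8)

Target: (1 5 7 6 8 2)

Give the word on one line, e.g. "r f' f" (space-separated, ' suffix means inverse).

  after r: (1 2 8)(5 6 7)
  after r: (1 8 2)(5 7 6)
  after f': (1 5 7 6 8 2)

r r f'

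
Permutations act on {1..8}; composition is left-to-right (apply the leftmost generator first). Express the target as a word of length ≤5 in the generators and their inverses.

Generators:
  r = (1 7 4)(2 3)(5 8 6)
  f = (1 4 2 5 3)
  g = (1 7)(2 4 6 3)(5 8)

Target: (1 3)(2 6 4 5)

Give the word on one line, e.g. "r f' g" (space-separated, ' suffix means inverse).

  after g: (1 7)(2 4 6 3)(5 8)
  after g: (2 6)(3 4)
  after f': (1 3)(2 6 4 5)

g g f'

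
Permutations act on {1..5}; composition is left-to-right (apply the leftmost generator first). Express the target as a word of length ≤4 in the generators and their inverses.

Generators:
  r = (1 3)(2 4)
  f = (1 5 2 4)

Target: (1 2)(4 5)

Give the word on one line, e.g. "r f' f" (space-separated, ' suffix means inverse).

  after f: (1 5 2 4)
  after f: (1 2)(4 5)

f f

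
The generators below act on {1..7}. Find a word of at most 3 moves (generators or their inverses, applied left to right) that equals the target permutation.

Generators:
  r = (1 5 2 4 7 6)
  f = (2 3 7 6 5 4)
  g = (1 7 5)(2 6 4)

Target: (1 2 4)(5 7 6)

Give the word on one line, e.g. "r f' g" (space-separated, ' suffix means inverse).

g r' r'

  after g: (1 7 5)(2 6 4)
  after r': (1 4 5 6 2 7)
  after r': (1 2 4)(5 7 6)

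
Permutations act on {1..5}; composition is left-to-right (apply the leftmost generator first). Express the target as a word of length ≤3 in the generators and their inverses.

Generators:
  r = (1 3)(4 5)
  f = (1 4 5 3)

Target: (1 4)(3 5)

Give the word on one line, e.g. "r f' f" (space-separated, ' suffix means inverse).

f r f'

  after f: (1 4 5 3)
  after r: (1 5)
  after f': (1 4)(3 5)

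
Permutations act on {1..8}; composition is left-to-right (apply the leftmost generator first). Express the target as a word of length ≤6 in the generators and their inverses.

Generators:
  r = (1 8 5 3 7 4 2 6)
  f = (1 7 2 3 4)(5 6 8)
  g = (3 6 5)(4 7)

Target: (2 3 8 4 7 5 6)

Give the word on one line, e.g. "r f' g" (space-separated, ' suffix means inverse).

f' g r f

  after f': (1 4 3 2 7)(5 8 6)
  after g: (1 7)(2 4 6 3)(5 8)
  after r: (1 4)(3 6 7 8)
  after f: (2 3 8 4 7 5 6)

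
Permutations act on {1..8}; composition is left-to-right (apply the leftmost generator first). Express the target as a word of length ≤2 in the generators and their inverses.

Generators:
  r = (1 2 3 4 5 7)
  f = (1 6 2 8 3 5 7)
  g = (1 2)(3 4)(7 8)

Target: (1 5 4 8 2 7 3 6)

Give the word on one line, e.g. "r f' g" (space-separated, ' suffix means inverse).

  after r': (1 7 5 4 3 2)
  after f': (1 5 4 8 2 7 3 6)

r' f'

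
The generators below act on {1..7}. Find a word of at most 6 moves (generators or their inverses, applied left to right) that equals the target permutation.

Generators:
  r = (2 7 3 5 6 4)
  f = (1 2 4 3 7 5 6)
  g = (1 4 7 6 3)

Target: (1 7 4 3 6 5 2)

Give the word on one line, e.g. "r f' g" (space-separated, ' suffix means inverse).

g' f' g' g' f

  after g': (1 3 6 7 4)
  after f': (1 4 6 3 5 7 2)
  after g': (2 3 5 4 7)
  after g': (1 3 5)(2 6 7)
  after f: (1 7 4 3 6 5 2)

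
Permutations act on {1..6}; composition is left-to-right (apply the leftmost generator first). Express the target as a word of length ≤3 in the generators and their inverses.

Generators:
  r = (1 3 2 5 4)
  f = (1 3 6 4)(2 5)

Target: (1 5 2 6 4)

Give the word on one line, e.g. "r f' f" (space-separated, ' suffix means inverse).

  after f: (1 3 6 4)(2 5)
  after r: (1 2 4 3 6)
  after f': (1 5 2 6 4)

f r f'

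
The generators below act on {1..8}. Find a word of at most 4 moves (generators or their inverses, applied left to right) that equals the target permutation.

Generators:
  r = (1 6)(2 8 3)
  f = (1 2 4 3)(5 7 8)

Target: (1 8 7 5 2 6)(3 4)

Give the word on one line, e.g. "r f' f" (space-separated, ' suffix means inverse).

  after f': (1 3 4 2)(5 8 7)
  after r': (1 8 7 5 2 6)(3 4)

f' r'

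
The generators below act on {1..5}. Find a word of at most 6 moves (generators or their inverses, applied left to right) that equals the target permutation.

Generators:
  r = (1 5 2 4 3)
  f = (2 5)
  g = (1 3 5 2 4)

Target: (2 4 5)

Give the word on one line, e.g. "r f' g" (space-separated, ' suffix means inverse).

  after g: (1 3 5 2 4)
  after r': (1 4 3)
  after g: (2 4 5)
  after f: (2 4)
  after f: (2 4 5)

g r' g f f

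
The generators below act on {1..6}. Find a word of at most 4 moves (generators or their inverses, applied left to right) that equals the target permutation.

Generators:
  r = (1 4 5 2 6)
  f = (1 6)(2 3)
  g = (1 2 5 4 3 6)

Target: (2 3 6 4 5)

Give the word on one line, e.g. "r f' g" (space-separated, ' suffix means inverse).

f r

  after f: (1 6)(2 3)
  after r: (2 3 6 4 5)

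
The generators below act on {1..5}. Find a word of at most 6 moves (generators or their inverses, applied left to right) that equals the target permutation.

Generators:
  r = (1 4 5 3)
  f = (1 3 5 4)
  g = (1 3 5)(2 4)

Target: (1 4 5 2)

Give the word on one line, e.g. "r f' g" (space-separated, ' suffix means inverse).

  after f: (1 3 5 4)
  after g: (1 5 2 4 3)
  after f: (1 4 5 2)
  after r: (1 5 2 4 3)
  after f: (1 4 5 2)

f g f r f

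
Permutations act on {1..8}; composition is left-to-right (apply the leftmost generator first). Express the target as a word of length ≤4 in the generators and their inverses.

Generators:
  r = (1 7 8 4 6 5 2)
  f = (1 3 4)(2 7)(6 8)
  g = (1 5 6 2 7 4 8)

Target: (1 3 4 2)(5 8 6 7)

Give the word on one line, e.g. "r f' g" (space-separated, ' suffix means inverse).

  after f: (1 3 4)(2 7)(6 8)
  after g: (1 3 8 2 4 5 6)
  after r': (1 3 7)(2 8 5 4 6)
  after g: (1 3 4 2)(5 8 6 7)

f g r' g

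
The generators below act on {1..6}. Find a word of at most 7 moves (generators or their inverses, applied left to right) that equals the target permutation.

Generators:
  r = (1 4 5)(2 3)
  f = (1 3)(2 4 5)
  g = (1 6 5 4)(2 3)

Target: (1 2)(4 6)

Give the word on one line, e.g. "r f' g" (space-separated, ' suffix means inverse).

  after f: (1 3)(2 4 5)
  after g': (1 2 5 3 4 6)
  after f: (1 4 6 3 5)
  after r: (1 5 4 6 2 3)
  after f: (1 2)(4 6)

f g' f r f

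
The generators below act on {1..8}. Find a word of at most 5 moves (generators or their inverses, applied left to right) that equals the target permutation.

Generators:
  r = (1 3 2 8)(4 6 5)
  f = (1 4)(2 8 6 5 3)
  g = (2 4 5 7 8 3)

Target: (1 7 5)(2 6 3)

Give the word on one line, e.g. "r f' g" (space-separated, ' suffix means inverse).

  after r: (1 3 2 8)(4 6 5)
  after g': (1 8)(2 7 5)(4 6)
  after g': (1 7 4 6 2 5 3 8)
  after r': (1 7 5)(2 6 3)

r g' g' r'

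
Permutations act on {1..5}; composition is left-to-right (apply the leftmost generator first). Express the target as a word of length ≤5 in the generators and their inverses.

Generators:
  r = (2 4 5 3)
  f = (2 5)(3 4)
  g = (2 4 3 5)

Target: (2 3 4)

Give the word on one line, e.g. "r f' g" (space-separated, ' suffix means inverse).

r g f f

  after r: (2 4 5 3)
  after g: (2 3 4)
  after f: (2 4 5)
  after f: (2 3 4)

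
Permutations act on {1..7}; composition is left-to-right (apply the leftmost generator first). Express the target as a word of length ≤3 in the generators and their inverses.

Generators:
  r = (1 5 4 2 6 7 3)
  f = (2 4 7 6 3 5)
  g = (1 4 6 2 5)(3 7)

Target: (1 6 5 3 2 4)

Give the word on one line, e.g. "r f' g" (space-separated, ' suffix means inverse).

  after g': (1 5 2 6 4)(3 7)
  after f': (1 3 4)(2 7 6)
  after f': (1 6 5 3 2 4)

g' f' f'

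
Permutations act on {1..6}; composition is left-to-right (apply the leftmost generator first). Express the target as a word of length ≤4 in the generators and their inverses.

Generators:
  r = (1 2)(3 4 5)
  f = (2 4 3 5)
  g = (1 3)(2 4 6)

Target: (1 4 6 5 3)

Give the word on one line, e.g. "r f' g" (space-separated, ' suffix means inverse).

g f'

  after g: (1 3)(2 4 6)
  after f': (1 4 6 5 3)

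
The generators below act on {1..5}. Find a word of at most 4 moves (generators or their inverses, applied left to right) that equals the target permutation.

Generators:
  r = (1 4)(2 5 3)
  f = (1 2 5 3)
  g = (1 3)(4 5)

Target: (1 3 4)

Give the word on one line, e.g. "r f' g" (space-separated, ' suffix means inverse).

  after r: (1 4)(2 5 3)
  after f': (1 4 3)
  after r: (2 5 3 4)
  after f': (1 3 4)

r f' r f'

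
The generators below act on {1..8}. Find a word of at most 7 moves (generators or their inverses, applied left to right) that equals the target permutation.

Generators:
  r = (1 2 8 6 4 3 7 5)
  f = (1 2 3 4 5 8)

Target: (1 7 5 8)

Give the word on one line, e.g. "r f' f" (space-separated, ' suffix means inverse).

  after r: (1 2 8 6 4 3 7 5)
  after f': (2 5 8 6 3 7 4)
  after r': (1 5 2 7 6 4)
  after r': (1 7 8 2 3 4 5)
  after f': (1 7 5 8)

r f' r' r' f'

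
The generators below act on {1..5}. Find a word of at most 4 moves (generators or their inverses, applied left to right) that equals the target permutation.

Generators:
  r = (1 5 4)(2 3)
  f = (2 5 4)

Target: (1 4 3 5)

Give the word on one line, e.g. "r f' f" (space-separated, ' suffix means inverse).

f' f' r f

  after f': (2 4 5)
  after f': (2 5 4)
  after r: (1 5)(2 4 3)
  after f: (1 4 3 5)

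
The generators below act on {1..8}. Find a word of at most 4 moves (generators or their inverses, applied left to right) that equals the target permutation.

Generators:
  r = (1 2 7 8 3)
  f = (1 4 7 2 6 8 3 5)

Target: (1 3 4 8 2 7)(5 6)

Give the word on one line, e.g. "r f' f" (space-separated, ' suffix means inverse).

  after f': (1 5 3 8 6 2 7 4)
  after r': (1 5 8 6)(3 7 4)
  after f': (1 3 4 8 2 7)(5 6)

f' r' f'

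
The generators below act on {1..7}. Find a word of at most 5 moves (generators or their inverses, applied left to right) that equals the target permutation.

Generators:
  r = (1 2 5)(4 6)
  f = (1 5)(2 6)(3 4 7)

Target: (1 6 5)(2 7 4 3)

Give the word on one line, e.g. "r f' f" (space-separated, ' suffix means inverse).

f r' f

  after f: (1 5)(2 6)(3 4 7)
  after r': (1 2 4 7 3 6)
  after f: (1 6 5)(2 7 4 3)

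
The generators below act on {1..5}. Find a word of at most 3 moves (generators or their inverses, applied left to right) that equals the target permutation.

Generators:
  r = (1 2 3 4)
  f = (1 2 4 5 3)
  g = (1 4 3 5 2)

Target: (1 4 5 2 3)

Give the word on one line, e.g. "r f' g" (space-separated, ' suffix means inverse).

  after g': (1 2 5 3 4)
  after f': (2 4 3)
  after g: (1 4 5 2 3)

g' f' g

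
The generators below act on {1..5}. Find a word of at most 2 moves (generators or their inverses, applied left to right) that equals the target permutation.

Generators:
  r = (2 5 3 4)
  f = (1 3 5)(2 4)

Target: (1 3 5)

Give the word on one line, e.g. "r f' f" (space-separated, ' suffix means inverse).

f' f'

  after f': (1 5 3)(2 4)
  after f': (1 3 5)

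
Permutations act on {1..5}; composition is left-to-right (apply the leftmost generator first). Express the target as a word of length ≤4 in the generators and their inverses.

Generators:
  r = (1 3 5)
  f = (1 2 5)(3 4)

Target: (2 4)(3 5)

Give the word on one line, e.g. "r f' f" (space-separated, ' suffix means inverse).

f' r f' r

  after f': (1 5 2)(3 4)
  after r: (2 3 4 5)
  after f': (1 5)(2 4)
  after r: (2 4)(3 5)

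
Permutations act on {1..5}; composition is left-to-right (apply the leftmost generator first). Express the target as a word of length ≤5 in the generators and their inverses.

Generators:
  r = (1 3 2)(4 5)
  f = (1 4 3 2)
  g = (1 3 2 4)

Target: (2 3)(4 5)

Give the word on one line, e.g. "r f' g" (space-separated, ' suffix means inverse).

f g' g' r'

  after f: (1 4 3 2)
  after g': (1 2 4)
  after g': (1 3)
  after r': (2 3)(4 5)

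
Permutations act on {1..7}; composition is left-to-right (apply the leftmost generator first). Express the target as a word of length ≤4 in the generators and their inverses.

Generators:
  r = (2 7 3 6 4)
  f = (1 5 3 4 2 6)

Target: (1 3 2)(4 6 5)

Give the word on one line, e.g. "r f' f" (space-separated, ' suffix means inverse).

  after f: (1 5 3 4 2 6)
  after f: (1 3 2)(4 6 5)

f f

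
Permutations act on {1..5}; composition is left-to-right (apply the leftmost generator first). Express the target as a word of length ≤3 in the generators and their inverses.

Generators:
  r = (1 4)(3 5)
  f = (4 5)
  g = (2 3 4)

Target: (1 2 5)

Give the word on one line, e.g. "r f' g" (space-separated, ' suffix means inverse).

  after r: (1 4)(3 5)
  after g: (1 2 3 5 4)
  after r: (1 2 5)

r g r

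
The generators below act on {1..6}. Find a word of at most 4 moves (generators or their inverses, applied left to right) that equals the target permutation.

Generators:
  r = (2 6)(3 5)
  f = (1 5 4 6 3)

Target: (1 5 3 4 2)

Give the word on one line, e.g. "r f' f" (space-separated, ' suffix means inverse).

  after f: (1 5 4 6 3)
  after r': (1 3)(2 6 5 4)
  after f: (2 3 5 6 4)
  after f: (1 5 3 4 2)

f r' f f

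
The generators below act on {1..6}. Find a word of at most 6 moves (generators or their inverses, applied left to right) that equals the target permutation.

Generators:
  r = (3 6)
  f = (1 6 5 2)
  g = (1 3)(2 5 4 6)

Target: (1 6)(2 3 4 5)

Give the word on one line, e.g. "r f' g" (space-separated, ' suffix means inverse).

g' r g r g'

  after g': (1 3)(2 6 4 5)
  after r: (1 6 4 5 2 3)
  after g: (1 2)
  after r: (1 2)(3 6)
  after g': (1 6)(2 3 4 5)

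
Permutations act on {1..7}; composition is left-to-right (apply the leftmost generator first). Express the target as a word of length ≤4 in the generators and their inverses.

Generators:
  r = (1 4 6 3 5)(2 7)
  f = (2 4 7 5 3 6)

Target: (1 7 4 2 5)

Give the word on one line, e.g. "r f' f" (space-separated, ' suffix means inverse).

r f

  after r: (1 4 6 3 5)(2 7)
  after f: (1 7 4 2 5)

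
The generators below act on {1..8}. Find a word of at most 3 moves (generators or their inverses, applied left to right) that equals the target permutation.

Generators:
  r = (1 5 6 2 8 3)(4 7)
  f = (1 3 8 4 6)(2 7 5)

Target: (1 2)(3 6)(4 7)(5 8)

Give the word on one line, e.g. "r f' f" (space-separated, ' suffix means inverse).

  after r: (1 5 6 2 8 3)(4 7)
  after r: (1 6 8)(2 3 5)
  after r: (1 2)(3 6)(4 7)(5 8)

r r r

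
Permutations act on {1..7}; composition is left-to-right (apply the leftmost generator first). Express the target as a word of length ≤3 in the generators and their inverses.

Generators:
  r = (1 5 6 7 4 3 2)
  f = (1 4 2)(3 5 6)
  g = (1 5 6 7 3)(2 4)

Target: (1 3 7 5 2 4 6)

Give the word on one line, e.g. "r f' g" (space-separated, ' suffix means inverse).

  after r': (1 2 3 4 7 6 5)
  after r': (1 3 7 5 2 4 6)

r' r'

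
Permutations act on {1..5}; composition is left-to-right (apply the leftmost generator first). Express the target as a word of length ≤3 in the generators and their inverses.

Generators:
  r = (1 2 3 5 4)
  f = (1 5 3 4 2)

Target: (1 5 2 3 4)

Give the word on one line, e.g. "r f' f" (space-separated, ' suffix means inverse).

  after f': (1 2 4 3 5)
  after r': (2 5 4)
  after f: (1 5 2 3 4)

f' r' f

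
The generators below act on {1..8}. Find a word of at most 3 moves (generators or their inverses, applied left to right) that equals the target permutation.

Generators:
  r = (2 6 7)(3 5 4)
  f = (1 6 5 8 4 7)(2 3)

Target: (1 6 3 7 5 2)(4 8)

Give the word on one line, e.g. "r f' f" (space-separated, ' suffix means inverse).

r r f

  after r: (2 6 7)(3 5 4)
  after r: (2 7 6)(3 4 5)
  after f: (1 6 3 7 5 2)(4 8)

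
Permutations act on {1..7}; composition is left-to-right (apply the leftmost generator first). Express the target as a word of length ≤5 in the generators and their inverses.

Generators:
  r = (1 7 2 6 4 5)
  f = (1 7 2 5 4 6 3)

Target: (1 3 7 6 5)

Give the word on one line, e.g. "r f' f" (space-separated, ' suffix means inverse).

  after r': (1 5 4 6 2 7)
  after r': (1 4 2)(5 6 7)
  after f: (1 6 2 7 4 5 3)
  after f: (1 3 7 6 5)

r' r' f f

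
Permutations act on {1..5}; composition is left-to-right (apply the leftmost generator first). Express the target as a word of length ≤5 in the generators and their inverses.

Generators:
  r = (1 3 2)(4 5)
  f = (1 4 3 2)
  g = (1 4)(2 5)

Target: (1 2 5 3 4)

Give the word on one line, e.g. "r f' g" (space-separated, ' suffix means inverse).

  after r: (1 3 2)(4 5)
  after g: (1 3 5)(2 4)
  after r: (1 2 5 3 4)

r g r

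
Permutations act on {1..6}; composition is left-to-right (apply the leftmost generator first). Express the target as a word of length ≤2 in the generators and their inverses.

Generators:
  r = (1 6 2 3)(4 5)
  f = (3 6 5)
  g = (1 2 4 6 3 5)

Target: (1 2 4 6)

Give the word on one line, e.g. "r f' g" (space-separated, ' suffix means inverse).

f g

  after f: (3 6 5)
  after g: (1 2 4 6)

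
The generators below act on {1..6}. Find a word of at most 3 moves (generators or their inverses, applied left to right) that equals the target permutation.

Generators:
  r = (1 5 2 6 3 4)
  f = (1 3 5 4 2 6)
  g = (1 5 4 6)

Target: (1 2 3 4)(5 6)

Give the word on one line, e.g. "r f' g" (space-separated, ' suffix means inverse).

  after f': (1 6 2 4 5 3)
  after r': (1 2 3 4)(5 6)

f' r'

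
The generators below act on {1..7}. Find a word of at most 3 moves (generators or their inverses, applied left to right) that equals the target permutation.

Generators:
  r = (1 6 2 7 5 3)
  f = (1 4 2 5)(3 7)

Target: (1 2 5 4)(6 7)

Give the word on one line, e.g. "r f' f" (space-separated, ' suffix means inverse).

  after r': (1 3 5 7 2 6)
  after r': (1 5 2)(3 7 6)
  after f': (1 2 5 4)(6 7)

r' r' f'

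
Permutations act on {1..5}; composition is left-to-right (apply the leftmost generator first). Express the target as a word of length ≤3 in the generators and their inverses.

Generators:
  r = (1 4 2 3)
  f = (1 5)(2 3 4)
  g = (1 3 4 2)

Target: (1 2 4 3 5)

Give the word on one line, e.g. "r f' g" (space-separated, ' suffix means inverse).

r f

  after r: (1 4 2 3)
  after f: (1 2 4 3 5)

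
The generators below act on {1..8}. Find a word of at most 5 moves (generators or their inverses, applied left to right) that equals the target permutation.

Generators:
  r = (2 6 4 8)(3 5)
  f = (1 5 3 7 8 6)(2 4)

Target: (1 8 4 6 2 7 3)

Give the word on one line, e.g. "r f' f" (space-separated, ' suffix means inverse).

r' f' r' r'

  after r': (2 8 4 6)(3 5)
  after f': (1 6 4 8 2 7 3)
  after r': (1 2 7 5 3)
  after r': (1 8 4 6 2 7 3)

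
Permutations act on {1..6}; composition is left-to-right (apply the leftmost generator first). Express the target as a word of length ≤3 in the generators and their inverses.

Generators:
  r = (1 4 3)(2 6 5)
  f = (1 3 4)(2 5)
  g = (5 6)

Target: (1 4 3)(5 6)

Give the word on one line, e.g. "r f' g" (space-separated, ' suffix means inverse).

  after r': (1 3 4)(2 5 6)
  after f: (1 4 3)(5 6)

r' f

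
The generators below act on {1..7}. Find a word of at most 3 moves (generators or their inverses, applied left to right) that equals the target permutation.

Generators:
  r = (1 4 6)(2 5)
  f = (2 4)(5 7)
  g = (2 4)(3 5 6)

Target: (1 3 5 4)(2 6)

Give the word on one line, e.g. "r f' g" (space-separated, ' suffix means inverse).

  after r': (1 6 4)(2 5)
  after g: (1 3 5 4)(2 6)

r' g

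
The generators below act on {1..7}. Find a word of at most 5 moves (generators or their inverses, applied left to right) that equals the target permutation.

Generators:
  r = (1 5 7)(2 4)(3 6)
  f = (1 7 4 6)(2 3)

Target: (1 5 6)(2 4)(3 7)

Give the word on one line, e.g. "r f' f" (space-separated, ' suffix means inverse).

f r' f'

  after f: (1 7 4 6)(2 3)
  after r': (1 5)(2 6 7)(3 4)
  after f': (1 5 6)(2 4)(3 7)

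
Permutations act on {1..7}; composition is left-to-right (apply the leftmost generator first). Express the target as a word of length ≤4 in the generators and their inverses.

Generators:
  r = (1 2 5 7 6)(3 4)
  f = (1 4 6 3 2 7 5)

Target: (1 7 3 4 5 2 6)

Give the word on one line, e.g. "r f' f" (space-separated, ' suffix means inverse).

  after f': (1 5 7 2 3 6 4)
  after f': (1 7 3 4 5 2 6)

f' f'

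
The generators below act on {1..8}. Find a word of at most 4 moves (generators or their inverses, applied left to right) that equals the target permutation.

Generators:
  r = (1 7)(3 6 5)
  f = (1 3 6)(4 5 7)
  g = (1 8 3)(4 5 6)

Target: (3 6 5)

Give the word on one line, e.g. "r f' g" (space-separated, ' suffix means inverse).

  after r': (1 7)(3 5 6)
  after r': (3 6 5)

r' r'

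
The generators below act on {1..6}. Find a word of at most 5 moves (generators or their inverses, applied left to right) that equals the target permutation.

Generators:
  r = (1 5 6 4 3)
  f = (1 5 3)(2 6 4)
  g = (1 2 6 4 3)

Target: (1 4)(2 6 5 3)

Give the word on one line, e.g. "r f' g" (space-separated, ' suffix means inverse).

f f g' r g'

  after f: (1 5 3)(2 6 4)
  after f: (1 3 5)(2 4 6)
  after g': (1 4 2 6)(3 5)
  after r: (1 3 6 5)(2 4)
  after g': (1 4)(2 6 5 3)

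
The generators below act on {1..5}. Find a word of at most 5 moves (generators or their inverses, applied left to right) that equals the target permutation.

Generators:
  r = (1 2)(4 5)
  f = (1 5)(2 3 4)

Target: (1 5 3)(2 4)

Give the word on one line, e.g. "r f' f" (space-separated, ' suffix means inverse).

r' f' r

  after r': (1 2)(4 5)
  after f': (1 4)(2 5 3)
  after r: (1 5 3)(2 4)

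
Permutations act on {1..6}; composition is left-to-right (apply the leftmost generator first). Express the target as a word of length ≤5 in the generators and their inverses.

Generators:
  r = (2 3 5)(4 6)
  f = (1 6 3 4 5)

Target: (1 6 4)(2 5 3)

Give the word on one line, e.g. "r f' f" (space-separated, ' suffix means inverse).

f r' f r' f'

  after f: (1 6 3 4 5)
  after r': (1 4 3 6 2 5)
  after f: (1 5 6 2)
  after r': (1 3 2)(4 6 5)
  after f': (1 6 4)(2 5 3)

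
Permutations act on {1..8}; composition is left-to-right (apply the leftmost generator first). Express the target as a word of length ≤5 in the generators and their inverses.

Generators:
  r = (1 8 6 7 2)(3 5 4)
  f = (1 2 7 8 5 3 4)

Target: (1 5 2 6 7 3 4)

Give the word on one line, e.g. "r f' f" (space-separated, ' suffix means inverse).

  after r': (1 2 7 6 8)(3 4 5)
  after r': (1 7 8 2 6)(3 5 4)
  after f: (1 8 7 5)(2 6)
  after f: (1 5 2 6 7 3 4)

r' r' f f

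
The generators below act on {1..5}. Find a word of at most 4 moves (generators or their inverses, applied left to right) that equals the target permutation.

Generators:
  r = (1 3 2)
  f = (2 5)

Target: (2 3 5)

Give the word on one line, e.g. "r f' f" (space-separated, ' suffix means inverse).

  after f': (2 5)
  after r: (1 3 2 5)
  after f': (1 3 5)
  after r': (2 3 5)

f' r f' r'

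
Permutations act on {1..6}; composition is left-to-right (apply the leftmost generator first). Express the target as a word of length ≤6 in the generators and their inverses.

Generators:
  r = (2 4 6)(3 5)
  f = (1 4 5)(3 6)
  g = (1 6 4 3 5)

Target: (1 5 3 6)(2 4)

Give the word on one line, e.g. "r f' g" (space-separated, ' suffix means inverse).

  after g': (1 5 3 4 6)
  after r: (1 3 6)(2 4)
  after r: (1 5 3 2 6)
  after r: (1 3 4 6)
  after r: (1 5 3 6)(2 4)

g' r r r r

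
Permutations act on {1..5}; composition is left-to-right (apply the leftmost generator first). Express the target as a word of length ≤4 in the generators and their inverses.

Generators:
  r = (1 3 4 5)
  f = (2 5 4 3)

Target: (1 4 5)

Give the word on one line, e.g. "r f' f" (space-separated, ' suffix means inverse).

f f r' f

  after f: (2 5 4 3)
  after f: (2 4)(3 5)
  after r': (1 5)(2 3 4)
  after f: (1 4 5)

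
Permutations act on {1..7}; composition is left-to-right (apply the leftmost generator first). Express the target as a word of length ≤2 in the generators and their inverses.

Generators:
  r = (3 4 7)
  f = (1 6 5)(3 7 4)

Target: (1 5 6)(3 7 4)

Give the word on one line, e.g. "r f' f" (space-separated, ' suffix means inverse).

r f'

  after r: (3 4 7)
  after f': (1 5 6)(3 7 4)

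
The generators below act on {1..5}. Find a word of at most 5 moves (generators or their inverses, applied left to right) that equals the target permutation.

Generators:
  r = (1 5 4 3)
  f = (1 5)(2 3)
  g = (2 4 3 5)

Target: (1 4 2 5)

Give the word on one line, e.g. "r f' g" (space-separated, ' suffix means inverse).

  after g: (2 4 3 5)
  after f: (1 5 3)(2 4)
  after g: (1 2 3)
  after f': (1 3 5)
  after g': (1 4 2 5)

g f g f' g'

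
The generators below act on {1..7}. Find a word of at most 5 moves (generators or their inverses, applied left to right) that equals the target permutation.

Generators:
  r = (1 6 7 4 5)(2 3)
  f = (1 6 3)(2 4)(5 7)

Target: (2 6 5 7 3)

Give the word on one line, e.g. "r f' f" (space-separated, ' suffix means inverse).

  after f': (1 3 6)(2 4)(5 7)
  after f': (1 6 3)
  after r: (1 7 4 5)(2 3 6)
  after f: (1 5 6 4 7 2)
  after r: (2 6 5 7 3)

f' f' r f r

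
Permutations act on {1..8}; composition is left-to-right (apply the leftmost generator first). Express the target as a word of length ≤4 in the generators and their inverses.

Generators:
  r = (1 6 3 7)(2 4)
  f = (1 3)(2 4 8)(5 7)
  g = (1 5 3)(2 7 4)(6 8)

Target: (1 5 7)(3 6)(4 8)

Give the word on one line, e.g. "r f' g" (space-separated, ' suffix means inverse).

r' f'

  after r': (1 7 3 6)(2 4)
  after f': (1 5 7)(3 6)(4 8)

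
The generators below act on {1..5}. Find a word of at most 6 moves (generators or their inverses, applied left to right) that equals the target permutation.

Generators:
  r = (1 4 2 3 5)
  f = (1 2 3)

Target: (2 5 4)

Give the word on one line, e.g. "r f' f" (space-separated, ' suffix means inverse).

r f' f' r'

  after r: (1 4 2 3 5)
  after f': (1 4)(3 5)
  after f': (1 4 3 5 2)
  after r': (2 5 4)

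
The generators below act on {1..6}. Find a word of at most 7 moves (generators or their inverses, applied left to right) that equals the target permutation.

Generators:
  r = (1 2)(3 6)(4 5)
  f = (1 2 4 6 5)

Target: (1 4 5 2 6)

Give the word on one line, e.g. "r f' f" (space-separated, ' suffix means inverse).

  after f': (1 5 6 4 2)
  after f': (1 6 2 5 4)
  after f': (1 4 5 2 6)
  after r: (1 5)(2 3 6)
  after r: (1 4 5 2 6)

f' f' f' r r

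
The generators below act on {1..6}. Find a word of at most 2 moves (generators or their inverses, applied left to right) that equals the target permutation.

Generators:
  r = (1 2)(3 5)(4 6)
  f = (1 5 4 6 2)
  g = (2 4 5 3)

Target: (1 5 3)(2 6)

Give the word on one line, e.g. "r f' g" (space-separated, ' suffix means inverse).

g f

  after g: (2 4 5 3)
  after f: (1 5 3)(2 6)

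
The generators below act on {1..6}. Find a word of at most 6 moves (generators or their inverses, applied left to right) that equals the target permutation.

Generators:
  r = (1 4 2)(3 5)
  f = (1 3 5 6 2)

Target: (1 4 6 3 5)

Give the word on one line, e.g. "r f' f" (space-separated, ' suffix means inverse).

r f' r' r' r'

  after r: (1 4 2)(3 5)
  after f': (1 4 6 5)
  after r': (2 4 6 3 5)
  after r': (1 2)(4 6 5)
  after r': (1 4 6 3 5)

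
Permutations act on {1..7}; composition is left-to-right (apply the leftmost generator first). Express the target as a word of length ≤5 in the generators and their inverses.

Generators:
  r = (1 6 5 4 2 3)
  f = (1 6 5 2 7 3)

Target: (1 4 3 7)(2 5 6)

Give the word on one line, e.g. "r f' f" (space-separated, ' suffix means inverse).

f r' f' r' r'

  after f: (1 6 5 2 7 3)
  after r': (2 7)(4 5)
  after f': (1 3 7 5 4 6)
  after r': (1 2 4)(3 7 6)
  after r': (1 4 3 7)(2 5 6)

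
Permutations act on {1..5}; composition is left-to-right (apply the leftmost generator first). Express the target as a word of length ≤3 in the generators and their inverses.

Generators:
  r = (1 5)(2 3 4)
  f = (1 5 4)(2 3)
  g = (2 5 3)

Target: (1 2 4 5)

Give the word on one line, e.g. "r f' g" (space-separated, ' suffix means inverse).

  after r': (1 5)(2 4 3)
  after g: (1 3 5)(2 4)
  after g: (1 2 4 5)

r' g g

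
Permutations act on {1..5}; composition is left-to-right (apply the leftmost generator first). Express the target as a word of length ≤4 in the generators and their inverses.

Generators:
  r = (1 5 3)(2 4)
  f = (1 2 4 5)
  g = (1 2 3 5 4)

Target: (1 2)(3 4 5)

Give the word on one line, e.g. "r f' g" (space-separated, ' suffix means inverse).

  after f: (1 2 4 5)
  after r': (1 4)(3 5)
  after f': (1 2)(3 4 5)

f r' f'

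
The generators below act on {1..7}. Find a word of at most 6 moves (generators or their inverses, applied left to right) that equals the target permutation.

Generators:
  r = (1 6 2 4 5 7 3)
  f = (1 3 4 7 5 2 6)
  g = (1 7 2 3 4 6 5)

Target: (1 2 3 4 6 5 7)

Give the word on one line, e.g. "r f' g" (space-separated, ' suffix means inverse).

f f g r

  after f: (1 3 4 7 5 2 6)
  after f: (1 4 5 6 3 7 2)
  after g: (1 6 4)(2 7 3)
  after r: (1 2 3 4 6 5 7)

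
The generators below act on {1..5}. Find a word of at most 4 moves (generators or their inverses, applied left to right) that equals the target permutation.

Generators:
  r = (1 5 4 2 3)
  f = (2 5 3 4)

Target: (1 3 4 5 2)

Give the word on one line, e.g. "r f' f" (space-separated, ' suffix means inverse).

  after r': (1 3 2 4 5)
  after f': (1 5)(2 3 4)
  after r: (1 4 3 2)
  after f': (1 3 4 5 2)

r' f' r f'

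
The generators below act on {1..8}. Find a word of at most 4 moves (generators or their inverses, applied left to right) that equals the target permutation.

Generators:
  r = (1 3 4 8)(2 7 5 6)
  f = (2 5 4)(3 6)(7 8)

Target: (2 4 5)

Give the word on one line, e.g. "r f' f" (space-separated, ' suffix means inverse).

f f

  after f: (2 5 4)(3 6)(7 8)
  after f: (2 4 5)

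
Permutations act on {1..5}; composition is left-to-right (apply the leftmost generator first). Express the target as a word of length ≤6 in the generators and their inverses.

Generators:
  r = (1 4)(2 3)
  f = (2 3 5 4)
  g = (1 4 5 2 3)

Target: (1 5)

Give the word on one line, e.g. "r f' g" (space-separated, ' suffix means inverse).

g r' g f'

  after g: (1 4 5 2 3)
  after r': (3 4 5)
  after g: (1 4 2 3 5)
  after f': (1 5)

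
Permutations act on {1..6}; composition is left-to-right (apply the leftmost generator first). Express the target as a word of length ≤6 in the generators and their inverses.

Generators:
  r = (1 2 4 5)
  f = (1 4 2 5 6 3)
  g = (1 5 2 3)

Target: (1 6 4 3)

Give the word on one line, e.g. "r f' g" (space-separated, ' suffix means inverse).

  after r': (1 5 4 2)
  after f': (1 2 3 6 5)
  after g': (1 5 3 6)
  after f: (1 6 4 2 5)
  after g: (1 6 4 3)

r' f' g' f g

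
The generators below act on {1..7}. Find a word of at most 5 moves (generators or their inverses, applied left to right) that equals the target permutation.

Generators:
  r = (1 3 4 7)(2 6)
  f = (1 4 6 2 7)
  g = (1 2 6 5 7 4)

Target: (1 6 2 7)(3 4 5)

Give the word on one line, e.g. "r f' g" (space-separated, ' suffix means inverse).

  after f': (1 7 2 6 4)
  after g: (1 4 2 5 7 6)
  after g: (2 7 5 4 6)
  after g: (1 2 4 5)
  after r: (1 6 2 7)(3 4 5)

f' g g g r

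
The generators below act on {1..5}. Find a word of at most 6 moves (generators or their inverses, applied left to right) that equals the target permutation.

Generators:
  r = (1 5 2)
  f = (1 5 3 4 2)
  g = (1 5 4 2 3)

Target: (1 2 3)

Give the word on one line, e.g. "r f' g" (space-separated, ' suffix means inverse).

g f f g

  after g: (1 5 4 2 3)
  after f: (1 3 5 2 4)
  after f: (1 4 5)
  after g: (1 2 3)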